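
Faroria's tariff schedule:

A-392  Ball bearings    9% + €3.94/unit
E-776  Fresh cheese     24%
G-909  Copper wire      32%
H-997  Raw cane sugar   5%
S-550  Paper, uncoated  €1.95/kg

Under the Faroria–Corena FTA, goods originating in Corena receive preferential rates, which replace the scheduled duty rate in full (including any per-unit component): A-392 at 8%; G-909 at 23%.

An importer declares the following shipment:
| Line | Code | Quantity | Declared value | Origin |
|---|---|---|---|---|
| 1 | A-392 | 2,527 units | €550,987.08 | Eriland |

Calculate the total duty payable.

Line 1 (A-392, Eriland, 2,527 units, €550,987.08):
Base rate for A-392 is 9% + €3.94/unit.
A-392 has an FTA preferential rate, but origin Eriland is not Corena; base rate stands.
Duty = €550,987.08 × 9% + 2,527 × €3.94 = €59,545.22.

€59,545.22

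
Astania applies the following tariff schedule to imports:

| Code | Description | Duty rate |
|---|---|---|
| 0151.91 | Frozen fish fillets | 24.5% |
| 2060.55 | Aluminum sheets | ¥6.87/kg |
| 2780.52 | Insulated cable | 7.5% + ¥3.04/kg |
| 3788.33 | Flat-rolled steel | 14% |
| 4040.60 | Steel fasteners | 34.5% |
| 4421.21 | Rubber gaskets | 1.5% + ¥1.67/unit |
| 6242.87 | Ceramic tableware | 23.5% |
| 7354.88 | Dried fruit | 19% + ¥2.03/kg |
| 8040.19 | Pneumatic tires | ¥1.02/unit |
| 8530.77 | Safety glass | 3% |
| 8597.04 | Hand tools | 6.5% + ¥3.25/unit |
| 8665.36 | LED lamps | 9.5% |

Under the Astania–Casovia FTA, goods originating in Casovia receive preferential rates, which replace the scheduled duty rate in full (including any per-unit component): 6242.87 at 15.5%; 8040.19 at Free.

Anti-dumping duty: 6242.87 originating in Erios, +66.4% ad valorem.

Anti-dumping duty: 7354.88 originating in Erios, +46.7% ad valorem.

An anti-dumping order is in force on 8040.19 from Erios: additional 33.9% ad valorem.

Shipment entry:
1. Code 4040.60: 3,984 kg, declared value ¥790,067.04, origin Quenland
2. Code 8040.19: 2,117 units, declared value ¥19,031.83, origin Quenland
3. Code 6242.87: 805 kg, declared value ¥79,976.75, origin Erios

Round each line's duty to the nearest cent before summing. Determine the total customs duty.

Line 1 (4040.60, Quenland, 3,984 kg, ¥790,067.04):
Base rate for 4040.60 is 34.5%.
Duty = ¥790,067.04 × 34.5% = ¥272,573.13.
Line 2 (8040.19, Quenland, 2,117 units, ¥19,031.83):
Base rate for 8040.19 is ¥1.02/unit.
8040.19 has an FTA preferential rate, but origin Quenland is not Casovia; base rate stands.
The additional-duty order on 8040.19 targets Erios, not Quenland; it does not apply.
Duty = 2,117 × ¥1.02 = ¥2,159.34.
Line 3 (6242.87, Erios, 805 kg, ¥79,976.75):
Base rate for 6242.87 is 23.5%.
6242.87 has an FTA preferential rate, but origin Erios is not Casovia; base rate stands.
Additional duty on 6242.87 from Erios: +66.4%. Applied ad valorem rate: 23.5% + 66.4% = 89.9%.
Duty = ¥79,976.75 × 89.9% = ¥71,899.10.
Total = ¥272,573.13 + ¥2,159.34 + ¥71,899.10 = ¥346,631.57.

¥346,631.57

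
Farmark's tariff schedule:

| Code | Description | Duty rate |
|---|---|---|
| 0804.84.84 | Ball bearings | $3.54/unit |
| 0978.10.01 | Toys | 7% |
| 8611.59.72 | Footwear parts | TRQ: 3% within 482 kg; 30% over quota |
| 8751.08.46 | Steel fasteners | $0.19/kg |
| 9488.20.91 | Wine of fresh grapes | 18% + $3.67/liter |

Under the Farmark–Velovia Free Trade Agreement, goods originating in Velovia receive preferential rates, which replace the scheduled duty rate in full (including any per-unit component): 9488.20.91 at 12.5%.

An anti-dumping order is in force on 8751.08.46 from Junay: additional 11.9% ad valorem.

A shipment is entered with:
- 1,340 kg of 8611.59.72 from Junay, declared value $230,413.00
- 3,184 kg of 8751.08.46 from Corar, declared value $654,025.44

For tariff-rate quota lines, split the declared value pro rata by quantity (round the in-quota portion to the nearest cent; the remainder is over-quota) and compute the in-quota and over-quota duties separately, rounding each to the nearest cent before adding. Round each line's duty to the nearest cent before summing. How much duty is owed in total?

$47,351.29

Line 1 (8611.59.72, Junay, 1,340 kg, $230,413.00):
Code 8611.59.72 is under a tariff-rate quota (threshold 482 kg). In-quota: 482 kg at 3%; over-quota: 858 kg at 30%.
Pro-rata value split: in-quota = $230,413.00 × 482/1,340 = $82,879.90; over-quota = $230,413.00 − $82,879.90 = $147,533.10.
In-quota duty = $82,879.90 × 3% = $2,486.40. Over-quota duty = $147,533.10 × 30% = $44,259.93.
Line duty = $2,486.40 + $44,259.93 = $46,746.33.
Line 2 (8751.08.46, Corar, 3,184 kg, $654,025.44):
Base rate for 8751.08.46 is $0.19/kg.
The additional-duty order on 8751.08.46 targets Junay, not Corar; it does not apply.
Duty = 3,184 × $0.19 = $604.96.
Total = $46,746.33 + $604.96 = $47,351.29.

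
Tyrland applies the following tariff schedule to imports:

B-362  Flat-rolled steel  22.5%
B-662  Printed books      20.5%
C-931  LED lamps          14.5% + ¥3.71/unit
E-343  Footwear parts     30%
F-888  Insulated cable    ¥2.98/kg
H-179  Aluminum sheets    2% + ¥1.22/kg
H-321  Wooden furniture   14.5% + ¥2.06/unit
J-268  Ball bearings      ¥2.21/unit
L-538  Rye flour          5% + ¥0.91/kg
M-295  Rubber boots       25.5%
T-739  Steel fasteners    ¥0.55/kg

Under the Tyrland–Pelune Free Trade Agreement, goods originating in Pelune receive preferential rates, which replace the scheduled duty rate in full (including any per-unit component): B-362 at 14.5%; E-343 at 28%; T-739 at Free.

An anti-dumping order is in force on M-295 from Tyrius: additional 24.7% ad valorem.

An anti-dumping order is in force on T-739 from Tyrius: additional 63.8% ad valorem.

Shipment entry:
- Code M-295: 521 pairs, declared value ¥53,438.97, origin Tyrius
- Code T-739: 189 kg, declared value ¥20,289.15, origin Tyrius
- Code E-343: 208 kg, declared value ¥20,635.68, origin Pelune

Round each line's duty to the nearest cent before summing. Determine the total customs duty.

Line 1 (M-295, Tyrius, 521 pairs, ¥53,438.97):
Base rate for M-295 is 25.5%.
Additional duty on M-295 from Tyrius: +24.7%. Applied ad valorem rate: 25.5% + 24.7% = 50.2%.
Duty = ¥53,438.97 × 50.2% = ¥26,826.36.
Line 2 (T-739, Tyrius, 189 kg, ¥20,289.15):
Base rate for T-739 is ¥0.55/kg.
T-739 has an FTA preferential rate, but origin Tyrius is not Pelune; base rate stands.
Additional duty on T-739 from Tyrius: +63.8% ad valorem. Applied ad valorem rate = 63.8%.
Duty = ¥20,289.15 × 63.8% + 189 × ¥0.55 = ¥13,048.43.
Line 3 (E-343, Pelune, 208 kg, ¥20,635.68):
Base rate for E-343 is 30%.
Origin Pelune qualifies under the Tyrland–Pelune agreement and E-343 is covered: preferential rate 28% applies instead.
Duty = ¥20,635.68 × 28% = ¥5,777.99.
Total = ¥26,826.36 + ¥13,048.43 + ¥5,777.99 = ¥45,652.78.

¥45,652.78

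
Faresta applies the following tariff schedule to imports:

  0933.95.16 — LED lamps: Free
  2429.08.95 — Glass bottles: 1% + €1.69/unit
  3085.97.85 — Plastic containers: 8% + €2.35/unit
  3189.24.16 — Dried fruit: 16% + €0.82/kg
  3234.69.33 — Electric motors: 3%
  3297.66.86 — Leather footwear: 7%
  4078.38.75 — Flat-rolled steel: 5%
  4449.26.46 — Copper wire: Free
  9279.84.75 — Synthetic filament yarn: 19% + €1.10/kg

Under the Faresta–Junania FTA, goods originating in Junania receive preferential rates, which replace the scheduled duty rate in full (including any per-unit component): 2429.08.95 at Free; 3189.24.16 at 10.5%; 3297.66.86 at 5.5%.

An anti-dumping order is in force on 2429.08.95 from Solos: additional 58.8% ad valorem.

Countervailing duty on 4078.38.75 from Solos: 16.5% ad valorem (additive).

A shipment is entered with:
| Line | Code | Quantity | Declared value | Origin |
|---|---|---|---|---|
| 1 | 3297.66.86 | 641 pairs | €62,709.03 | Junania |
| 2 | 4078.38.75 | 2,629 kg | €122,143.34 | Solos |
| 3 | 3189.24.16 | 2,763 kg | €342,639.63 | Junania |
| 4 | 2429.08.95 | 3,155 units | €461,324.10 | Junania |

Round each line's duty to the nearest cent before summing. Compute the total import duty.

€65,686.98

Line 1 (3297.66.86, Junania, 641 pairs, €62,709.03):
Base rate for 3297.66.86 is 7%.
Origin Junania qualifies under the Faresta–Junania agreement and 3297.66.86 is covered: preferential rate 5.5% applies instead.
Duty = €62,709.03 × 5.5% = €3,449.00.
Line 2 (4078.38.75, Solos, 2,629 kg, €122,143.34):
Base rate for 4078.38.75 is 5%.
Additional duty on 4078.38.75 from Solos: +16.5%. Applied ad valorem rate: 5% + 16.5% = 21.5%.
Duty = €122,143.34 × 21.5% = €26,260.82.
Line 3 (3189.24.16, Junania, 2,763 kg, €342,639.63):
Base rate for 3189.24.16 is 16% + €0.82/kg.
Origin Junania qualifies under the Faresta–Junania agreement and 3189.24.16 is covered: preferential rate 10.5% applies instead.
Duty = €342,639.63 × 10.5% = €35,977.16.
Line 4 (2429.08.95, Junania, 3,155 units, €461,324.10):
Base rate for 2429.08.95 is 1% + €1.69/unit.
Origin Junania qualifies under the Faresta–Junania agreement and 2429.08.95 is covered: preferential rate Free applies instead.
The additional-duty order on 2429.08.95 targets Solos, not Junania; it does not apply.
Duty = €461,324.10 × 0% = €0.00.
Total = €3,449.00 + €26,260.82 + €35,977.16 + €0.00 = €65,686.98.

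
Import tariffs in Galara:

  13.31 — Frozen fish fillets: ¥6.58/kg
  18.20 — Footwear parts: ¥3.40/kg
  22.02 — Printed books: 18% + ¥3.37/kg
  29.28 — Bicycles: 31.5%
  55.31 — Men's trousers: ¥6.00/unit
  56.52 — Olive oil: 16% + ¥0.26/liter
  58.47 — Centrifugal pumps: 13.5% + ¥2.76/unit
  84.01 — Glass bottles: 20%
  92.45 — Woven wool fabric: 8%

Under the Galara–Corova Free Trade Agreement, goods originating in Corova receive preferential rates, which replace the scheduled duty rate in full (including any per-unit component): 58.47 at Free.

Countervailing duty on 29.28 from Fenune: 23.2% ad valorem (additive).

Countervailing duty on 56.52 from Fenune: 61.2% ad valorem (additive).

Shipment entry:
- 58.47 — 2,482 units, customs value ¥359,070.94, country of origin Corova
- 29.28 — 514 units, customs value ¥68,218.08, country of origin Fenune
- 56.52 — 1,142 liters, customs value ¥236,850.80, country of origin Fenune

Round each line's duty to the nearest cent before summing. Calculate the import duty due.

¥220,461.03

Line 1 (58.47, Corova, 2,482 units, ¥359,070.94):
Base rate for 58.47 is 13.5% + ¥2.76/unit.
Origin Corova qualifies under the Galara–Corova agreement and 58.47 is covered: preferential rate Free applies instead.
Duty = ¥359,070.94 × 0% = ¥0.00.
Line 2 (29.28, Fenune, 514 units, ¥68,218.08):
Base rate for 29.28 is 31.5%.
Additional duty on 29.28 from Fenune: +23.2%. Applied ad valorem rate: 31.5% + 23.2% = 54.7%.
Duty = ¥68,218.08 × 54.7% = ¥37,315.29.
Line 3 (56.52, Fenune, 1,142 liters, ¥236,850.80):
Base rate for 56.52 is 16% + ¥0.26/liter.
Additional duty on 56.52 from Fenune: +61.2%. Applied ad valorem rate: 16% + 61.2% = 77.2%.
Duty = ¥236,850.80 × 77.2% + 1,142 × ¥0.26 = ¥183,145.74.
Total = ¥0.00 + ¥37,315.29 + ¥183,145.74 = ¥220,461.03.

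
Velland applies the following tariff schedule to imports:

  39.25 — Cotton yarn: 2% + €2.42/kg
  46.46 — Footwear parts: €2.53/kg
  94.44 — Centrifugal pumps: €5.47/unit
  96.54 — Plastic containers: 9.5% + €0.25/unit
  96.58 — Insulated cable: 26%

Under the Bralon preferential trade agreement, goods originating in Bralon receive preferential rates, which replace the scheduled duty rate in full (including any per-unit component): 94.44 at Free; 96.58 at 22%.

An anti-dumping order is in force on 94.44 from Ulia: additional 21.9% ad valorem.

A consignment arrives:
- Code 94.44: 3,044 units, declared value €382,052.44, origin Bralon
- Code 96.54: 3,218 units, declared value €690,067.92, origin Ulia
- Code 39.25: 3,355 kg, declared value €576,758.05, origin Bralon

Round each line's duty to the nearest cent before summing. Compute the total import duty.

€86,015.21

Line 1 (94.44, Bralon, 3,044 units, €382,052.44):
Base rate for 94.44 is €5.47/unit.
Origin Bralon qualifies under the Velland–Bralon agreement and 94.44 is covered: preferential rate Free applies instead.
The additional-duty order on 94.44 targets Ulia, not Bralon; it does not apply.
Duty = €382,052.44 × 0% = €0.00.
Line 2 (96.54, Ulia, 3,218 units, €690,067.92):
Base rate for 96.54 is 9.5% + €0.25/unit.
Duty = €690,067.92 × 9.5% + 3,218 × €0.25 = €66,360.95.
Line 3 (39.25, Bralon, 3,355 kg, €576,758.05):
Base rate for 39.25 is 2% + €2.42/kg.
Origin Bralon is the FTA partner but 39.25 is not on the preference list; base rate stands.
Duty = €576,758.05 × 2% + 3,355 × €2.42 = €19,654.26.
Total = €0.00 + €66,360.95 + €19,654.26 = €86,015.21.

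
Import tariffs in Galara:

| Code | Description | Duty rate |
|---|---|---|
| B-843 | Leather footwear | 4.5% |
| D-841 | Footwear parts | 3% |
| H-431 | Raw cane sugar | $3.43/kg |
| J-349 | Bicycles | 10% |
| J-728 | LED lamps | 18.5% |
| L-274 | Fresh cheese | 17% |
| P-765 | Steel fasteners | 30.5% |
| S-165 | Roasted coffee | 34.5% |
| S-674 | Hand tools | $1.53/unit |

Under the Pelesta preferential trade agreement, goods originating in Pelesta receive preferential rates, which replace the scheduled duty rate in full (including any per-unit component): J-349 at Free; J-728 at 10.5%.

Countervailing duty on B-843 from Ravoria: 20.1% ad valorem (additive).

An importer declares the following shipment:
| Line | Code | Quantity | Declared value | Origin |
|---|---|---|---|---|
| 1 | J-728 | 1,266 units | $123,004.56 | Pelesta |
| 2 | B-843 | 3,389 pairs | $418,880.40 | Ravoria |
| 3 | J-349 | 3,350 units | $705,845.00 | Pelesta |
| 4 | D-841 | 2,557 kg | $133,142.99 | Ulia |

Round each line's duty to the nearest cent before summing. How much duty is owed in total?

$119,954.35

Line 1 (J-728, Pelesta, 1,266 units, $123,004.56):
Base rate for J-728 is 18.5%.
Origin Pelesta qualifies under the Galara–Pelesta agreement and J-728 is covered: preferential rate 10.5% applies instead.
Duty = $123,004.56 × 10.5% = $12,915.48.
Line 2 (B-843, Ravoria, 3,389 pairs, $418,880.40):
Base rate for B-843 is 4.5%.
Additional duty on B-843 from Ravoria: +20.1%. Applied ad valorem rate: 4.5% + 20.1% = 24.6%.
Duty = $418,880.40 × 24.6% = $103,044.58.
Line 3 (J-349, Pelesta, 3,350 units, $705,845.00):
Base rate for J-349 is 10%.
Origin Pelesta qualifies under the Galara–Pelesta agreement and J-349 is covered: preferential rate Free applies instead.
Duty = $705,845.00 × 0% = $0.00.
Line 4 (D-841, Ulia, 2,557 kg, $133,142.99):
Base rate for D-841 is 3%.
Duty = $133,142.99 × 3% = $3,994.29.
Total = $12,915.48 + $103,044.58 + $0.00 + $3,994.29 = $119,954.35.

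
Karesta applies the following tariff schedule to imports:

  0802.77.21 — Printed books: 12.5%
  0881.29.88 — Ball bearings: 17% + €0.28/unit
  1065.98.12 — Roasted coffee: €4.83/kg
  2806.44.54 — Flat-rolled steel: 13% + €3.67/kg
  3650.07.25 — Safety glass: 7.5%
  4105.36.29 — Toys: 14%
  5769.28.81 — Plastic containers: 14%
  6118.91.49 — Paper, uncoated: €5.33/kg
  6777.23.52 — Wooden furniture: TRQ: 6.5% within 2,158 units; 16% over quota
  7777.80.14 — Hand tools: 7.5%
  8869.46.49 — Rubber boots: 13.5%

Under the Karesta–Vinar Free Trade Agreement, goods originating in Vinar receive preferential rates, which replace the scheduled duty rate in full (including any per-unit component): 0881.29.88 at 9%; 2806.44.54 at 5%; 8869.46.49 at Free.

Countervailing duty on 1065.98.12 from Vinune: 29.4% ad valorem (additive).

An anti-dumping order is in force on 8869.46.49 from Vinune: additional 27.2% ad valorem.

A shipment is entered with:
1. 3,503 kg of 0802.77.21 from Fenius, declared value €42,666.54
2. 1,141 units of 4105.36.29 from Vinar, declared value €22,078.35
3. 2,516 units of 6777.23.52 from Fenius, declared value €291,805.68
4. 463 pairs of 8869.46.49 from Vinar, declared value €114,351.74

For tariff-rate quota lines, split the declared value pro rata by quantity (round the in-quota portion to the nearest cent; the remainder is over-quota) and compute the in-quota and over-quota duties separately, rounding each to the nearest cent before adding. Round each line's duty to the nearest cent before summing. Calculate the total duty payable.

Line 1 (0802.77.21, Fenius, 3,503 kg, €42,666.54):
Base rate for 0802.77.21 is 12.5%.
Duty = €42,666.54 × 12.5% = €5,333.32.
Line 2 (4105.36.29, Vinar, 1,141 units, €22,078.35):
Base rate for 4105.36.29 is 14%.
Origin Vinar is the FTA partner but 4105.36.29 is not on the preference list; base rate stands.
Duty = €22,078.35 × 14% = €3,090.97.
Line 3 (6777.23.52, Fenius, 2,516 units, €291,805.68):
Code 6777.23.52 is under a tariff-rate quota (threshold 2,158 units). In-quota: 2,158 units at 6.5%; over-quota: 358 units at 16%.
Pro-rata value split: in-quota = €291,805.68 × 2,158/2,516 = €250,284.84; over-quota = €291,805.68 − €250,284.84 = €41,520.84.
In-quota duty = €250,284.84 × 6.5% = €16,268.51. Over-quota duty = €41,520.84 × 16% = €6,643.33.
Line duty = €16,268.51 + €6,643.33 = €22,911.84.
Line 4 (8869.46.49, Vinar, 463 pairs, €114,351.74):
Base rate for 8869.46.49 is 13.5%.
Origin Vinar qualifies under the Karesta–Vinar agreement and 8869.46.49 is covered: preferential rate Free applies instead.
The additional-duty order on 8869.46.49 targets Vinune, not Vinar; it does not apply.
Duty = €114,351.74 × 0% = €0.00.
Total = €5,333.32 + €3,090.97 + €22,911.84 + €0.00 = €31,336.13.

€31,336.13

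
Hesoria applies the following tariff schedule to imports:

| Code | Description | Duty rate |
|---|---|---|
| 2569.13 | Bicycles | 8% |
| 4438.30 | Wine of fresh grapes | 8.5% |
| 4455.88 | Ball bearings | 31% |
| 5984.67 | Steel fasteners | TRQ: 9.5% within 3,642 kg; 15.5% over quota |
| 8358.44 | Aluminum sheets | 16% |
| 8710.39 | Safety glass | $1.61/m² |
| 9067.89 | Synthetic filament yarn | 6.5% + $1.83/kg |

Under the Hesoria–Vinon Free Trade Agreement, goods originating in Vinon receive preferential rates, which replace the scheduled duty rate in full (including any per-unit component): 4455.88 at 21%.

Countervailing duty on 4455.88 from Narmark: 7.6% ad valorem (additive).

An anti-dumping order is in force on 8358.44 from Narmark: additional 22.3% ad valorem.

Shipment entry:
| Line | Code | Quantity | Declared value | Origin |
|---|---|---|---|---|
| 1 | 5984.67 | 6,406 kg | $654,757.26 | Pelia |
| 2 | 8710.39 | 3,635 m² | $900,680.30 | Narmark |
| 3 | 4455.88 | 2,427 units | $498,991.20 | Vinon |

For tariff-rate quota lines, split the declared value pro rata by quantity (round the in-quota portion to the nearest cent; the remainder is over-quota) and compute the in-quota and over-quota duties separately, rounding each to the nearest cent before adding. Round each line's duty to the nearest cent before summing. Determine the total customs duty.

$189,792.95

Line 1 (5984.67, Pelia, 6,406 kg, $654,757.26):
Code 5984.67 is under a tariff-rate quota (threshold 3,642 kg). In-quota: 3,642 kg at 9.5%; over-quota: 2,764 kg at 15.5%.
Pro-rata value split: in-quota = $654,757.26 × 3,642/6,406 = $372,248.82; over-quota = $654,757.26 − $372,248.82 = $282,508.44.
In-quota duty = $372,248.82 × 9.5% = $35,363.64. Over-quota duty = $282,508.44 × 15.5% = $43,788.81.
Line duty = $35,363.64 + $43,788.81 = $79,152.45.
Line 2 (8710.39, Narmark, 3,635 m², $900,680.30):
Base rate for 8710.39 is $1.61/m².
Duty = 3,635 × $1.61 = $5,852.35.
Line 3 (4455.88, Vinon, 2,427 units, $498,991.20):
Base rate for 4455.88 is 31%.
Origin Vinon qualifies under the Hesoria–Vinon agreement and 4455.88 is covered: preferential rate 21% applies instead.
The additional-duty order on 4455.88 targets Narmark, not Vinon; it does not apply.
Duty = $498,991.20 × 21% = $104,788.15.
Total = $79,152.45 + $5,852.35 + $104,788.15 = $189,792.95.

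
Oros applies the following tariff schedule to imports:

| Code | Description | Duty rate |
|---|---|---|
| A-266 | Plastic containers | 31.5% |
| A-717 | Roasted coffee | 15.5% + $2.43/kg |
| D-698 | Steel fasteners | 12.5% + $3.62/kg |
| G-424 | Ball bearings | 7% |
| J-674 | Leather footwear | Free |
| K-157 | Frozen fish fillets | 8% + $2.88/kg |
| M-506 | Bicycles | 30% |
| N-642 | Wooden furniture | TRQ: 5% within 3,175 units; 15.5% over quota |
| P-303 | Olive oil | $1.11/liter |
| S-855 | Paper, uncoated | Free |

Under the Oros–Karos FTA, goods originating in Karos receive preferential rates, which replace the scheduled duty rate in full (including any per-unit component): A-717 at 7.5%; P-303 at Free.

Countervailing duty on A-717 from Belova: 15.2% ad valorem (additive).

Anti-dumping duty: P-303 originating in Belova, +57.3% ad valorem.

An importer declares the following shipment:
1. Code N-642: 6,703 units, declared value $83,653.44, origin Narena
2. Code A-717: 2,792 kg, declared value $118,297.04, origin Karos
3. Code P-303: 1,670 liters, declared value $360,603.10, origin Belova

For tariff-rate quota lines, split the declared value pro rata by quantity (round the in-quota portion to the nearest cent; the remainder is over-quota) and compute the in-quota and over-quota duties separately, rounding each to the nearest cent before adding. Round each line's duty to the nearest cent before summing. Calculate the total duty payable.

Line 1 (N-642, Narena, 6,703 units, $83,653.44):
Code N-642 is under a tariff-rate quota (threshold 3,175 units). In-quota: 3,175 units at 5%; over-quota: 3,528 units at 15.5%.
Pro-rata value split: in-quota = $83,653.44 × 3,175/6,703 = $39,624.00; over-quota = $83,653.44 − $39,624.00 = $44,029.44.
In-quota duty = $39,624.00 × 5% = $1,981.20. Over-quota duty = $44,029.44 × 15.5% = $6,824.56.
Line duty = $1,981.20 + $6,824.56 = $8,805.76.
Line 2 (A-717, Karos, 2,792 kg, $118,297.04):
Base rate for A-717 is 15.5% + $2.43/kg.
Origin Karos qualifies under the Oros–Karos agreement and A-717 is covered: preferential rate 7.5% applies instead.
The additional-duty order on A-717 targets Belova, not Karos; it does not apply.
Duty = $118,297.04 × 7.5% = $8,872.28.
Line 3 (P-303, Belova, 1,670 liters, $360,603.10):
Base rate for P-303 is $1.11/liter.
P-303 has an FTA preferential rate, but origin Belova is not Karos; base rate stands.
Additional duty on P-303 from Belova: +57.3% ad valorem. Applied ad valorem rate = 57.3%.
Duty = $360,603.10 × 57.3% + 1,670 × $1.11 = $208,479.28.
Total = $8,805.76 + $8,872.28 + $208,479.28 = $226,157.32.

$226,157.32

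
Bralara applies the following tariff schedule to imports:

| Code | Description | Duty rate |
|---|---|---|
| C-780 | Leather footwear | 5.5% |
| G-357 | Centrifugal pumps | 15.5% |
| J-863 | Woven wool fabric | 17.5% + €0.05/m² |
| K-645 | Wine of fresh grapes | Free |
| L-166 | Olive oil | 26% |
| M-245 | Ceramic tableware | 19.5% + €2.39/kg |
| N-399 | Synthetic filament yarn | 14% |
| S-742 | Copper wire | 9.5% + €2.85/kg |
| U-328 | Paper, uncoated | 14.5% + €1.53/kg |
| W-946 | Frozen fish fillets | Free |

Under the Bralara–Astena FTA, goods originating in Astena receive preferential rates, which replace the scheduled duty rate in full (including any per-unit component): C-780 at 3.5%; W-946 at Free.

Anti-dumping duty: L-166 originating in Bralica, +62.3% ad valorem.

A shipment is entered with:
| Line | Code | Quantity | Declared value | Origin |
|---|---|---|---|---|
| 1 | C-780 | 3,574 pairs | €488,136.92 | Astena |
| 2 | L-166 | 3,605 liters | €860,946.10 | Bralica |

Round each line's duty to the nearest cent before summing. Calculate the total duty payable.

Line 1 (C-780, Astena, 3,574 pairs, €488,136.92):
Base rate for C-780 is 5.5%.
Origin Astena qualifies under the Bralara–Astena agreement and C-780 is covered: preferential rate 3.5% applies instead.
Duty = €488,136.92 × 3.5% = €17,084.79.
Line 2 (L-166, Bralica, 3,605 liters, €860,946.10):
Base rate for L-166 is 26%.
Additional duty on L-166 from Bralica: +62.3%. Applied ad valorem rate: 26% + 62.3% = 88.3%.
Duty = €860,946.10 × 88.3% = €760,215.41.
Total = €17,084.79 + €760,215.41 = €777,300.20.

€777,300.20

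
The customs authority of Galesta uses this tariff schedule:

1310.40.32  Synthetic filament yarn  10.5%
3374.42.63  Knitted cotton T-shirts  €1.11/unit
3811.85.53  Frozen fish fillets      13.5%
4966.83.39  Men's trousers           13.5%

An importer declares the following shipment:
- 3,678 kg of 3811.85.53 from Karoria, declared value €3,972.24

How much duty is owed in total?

Line 1 (3811.85.53, Karoria, 3,678 kg, €3,972.24):
Base rate for 3811.85.53 is 13.5%.
Duty = €3,972.24 × 13.5% = €536.25.

€536.25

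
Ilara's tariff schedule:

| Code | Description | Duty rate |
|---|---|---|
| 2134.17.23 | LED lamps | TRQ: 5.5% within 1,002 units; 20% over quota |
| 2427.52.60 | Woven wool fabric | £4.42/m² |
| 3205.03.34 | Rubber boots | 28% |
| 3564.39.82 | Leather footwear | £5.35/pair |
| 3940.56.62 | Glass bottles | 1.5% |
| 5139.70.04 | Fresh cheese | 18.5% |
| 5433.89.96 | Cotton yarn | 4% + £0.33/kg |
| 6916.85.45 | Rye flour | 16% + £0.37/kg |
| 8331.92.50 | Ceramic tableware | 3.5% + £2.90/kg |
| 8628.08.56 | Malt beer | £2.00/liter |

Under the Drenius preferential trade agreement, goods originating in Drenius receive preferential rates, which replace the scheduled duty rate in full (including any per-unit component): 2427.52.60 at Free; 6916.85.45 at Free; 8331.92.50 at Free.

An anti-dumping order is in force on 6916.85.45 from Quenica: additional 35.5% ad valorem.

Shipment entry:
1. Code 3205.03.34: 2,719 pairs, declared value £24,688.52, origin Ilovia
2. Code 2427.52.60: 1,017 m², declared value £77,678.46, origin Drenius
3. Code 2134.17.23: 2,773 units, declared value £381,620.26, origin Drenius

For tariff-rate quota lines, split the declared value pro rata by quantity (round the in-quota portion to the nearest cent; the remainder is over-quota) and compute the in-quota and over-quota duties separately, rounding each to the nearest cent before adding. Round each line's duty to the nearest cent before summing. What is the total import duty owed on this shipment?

£63,242.03

Line 1 (3205.03.34, Ilovia, 2,719 pairs, £24,688.52):
Base rate for 3205.03.34 is 28%.
Duty = £24,688.52 × 28% = £6,912.79.
Line 2 (2427.52.60, Drenius, 1,017 m², £77,678.46):
Base rate for 2427.52.60 is £4.42/m².
Origin Drenius qualifies under the Ilara–Drenius agreement and 2427.52.60 is covered: preferential rate Free applies instead.
Duty = £77,678.46 × 0% = £0.00.
Line 3 (2134.17.23, Drenius, 2,773 units, £381,620.26):
Code 2134.17.23 is under a tariff-rate quota (threshold 1,002 units). In-quota: 1,002 units at 5.5%; over-quota: 1,771 units at 20%.
Pro-rata value split: in-quota = £381,620.26 × 1,002/2,773 = £137,895.24; over-quota = £381,620.26 − £137,895.24 = £243,725.02.
In-quota duty = £137,895.24 × 5.5% = £7,584.24. Over-quota duty = £243,725.02 × 20% = £48,745.00.
Line duty = £7,584.24 + £48,745.00 = £56,329.24.
Total = £6,912.79 + £0.00 + £56,329.24 = £63,242.03.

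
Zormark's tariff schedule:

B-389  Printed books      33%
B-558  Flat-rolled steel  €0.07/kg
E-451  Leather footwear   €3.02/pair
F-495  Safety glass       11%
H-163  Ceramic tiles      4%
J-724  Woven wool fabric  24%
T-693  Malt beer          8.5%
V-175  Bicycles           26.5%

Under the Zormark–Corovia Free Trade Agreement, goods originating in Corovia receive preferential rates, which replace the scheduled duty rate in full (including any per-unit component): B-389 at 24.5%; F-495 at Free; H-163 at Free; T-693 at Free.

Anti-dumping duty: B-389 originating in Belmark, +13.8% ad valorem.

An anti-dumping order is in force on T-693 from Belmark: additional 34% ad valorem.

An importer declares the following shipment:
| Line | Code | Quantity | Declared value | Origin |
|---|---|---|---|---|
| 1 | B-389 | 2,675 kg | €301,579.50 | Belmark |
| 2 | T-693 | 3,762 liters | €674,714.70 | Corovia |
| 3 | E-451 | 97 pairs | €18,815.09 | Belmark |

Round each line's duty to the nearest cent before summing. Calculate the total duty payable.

€141,432.15

Line 1 (B-389, Belmark, 2,675 kg, €301,579.50):
Base rate for B-389 is 33%.
B-389 has an FTA preferential rate, but origin Belmark is not Corovia; base rate stands.
Additional duty on B-389 from Belmark: +13.8%. Applied ad valorem rate: 33% + 13.8% = 46.8%.
Duty = €301,579.50 × 46.8% = €141,139.21.
Line 2 (T-693, Corovia, 3,762 liters, €674,714.70):
Base rate for T-693 is 8.5%.
Origin Corovia qualifies under the Zormark–Corovia agreement and T-693 is covered: preferential rate Free applies instead.
The additional-duty order on T-693 targets Belmark, not Corovia; it does not apply.
Duty = €674,714.70 × 0% = €0.00.
Line 3 (E-451, Belmark, 97 pairs, €18,815.09):
Base rate for E-451 is €3.02/pair.
Duty = 97 × €3.02 = €292.94.
Total = €141,139.21 + €0.00 + €292.94 = €141,432.15.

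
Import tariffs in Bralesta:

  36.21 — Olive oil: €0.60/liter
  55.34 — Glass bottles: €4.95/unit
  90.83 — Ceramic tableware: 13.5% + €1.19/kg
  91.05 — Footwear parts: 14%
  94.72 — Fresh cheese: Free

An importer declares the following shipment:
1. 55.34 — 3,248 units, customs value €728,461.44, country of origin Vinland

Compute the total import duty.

Line 1 (55.34, Vinland, 3,248 units, €728,461.44):
Base rate for 55.34 is €4.95/unit.
Duty = 3,248 × €4.95 = €16,077.60.

€16,077.60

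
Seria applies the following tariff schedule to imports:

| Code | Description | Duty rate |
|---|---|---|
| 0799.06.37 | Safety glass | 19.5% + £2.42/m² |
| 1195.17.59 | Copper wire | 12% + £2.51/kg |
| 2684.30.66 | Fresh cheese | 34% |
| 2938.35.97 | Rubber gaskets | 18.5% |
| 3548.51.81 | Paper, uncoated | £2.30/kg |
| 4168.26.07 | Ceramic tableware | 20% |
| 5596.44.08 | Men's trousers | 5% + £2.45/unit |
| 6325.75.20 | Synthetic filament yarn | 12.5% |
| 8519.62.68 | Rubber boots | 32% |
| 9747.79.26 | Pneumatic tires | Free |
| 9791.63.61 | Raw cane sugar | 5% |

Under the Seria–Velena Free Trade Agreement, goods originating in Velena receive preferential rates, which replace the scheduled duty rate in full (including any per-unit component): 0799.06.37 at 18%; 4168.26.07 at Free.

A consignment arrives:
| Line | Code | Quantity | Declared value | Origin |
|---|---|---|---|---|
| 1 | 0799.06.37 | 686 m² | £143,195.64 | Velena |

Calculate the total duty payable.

£25,775.22

Line 1 (0799.06.37, Velena, 686 m², £143,195.64):
Base rate for 0799.06.37 is 19.5% + £2.42/m².
Origin Velena qualifies under the Seria–Velena agreement and 0799.06.37 is covered: preferential rate 18% applies instead.
Duty = £143,195.64 × 18% = £25,775.22.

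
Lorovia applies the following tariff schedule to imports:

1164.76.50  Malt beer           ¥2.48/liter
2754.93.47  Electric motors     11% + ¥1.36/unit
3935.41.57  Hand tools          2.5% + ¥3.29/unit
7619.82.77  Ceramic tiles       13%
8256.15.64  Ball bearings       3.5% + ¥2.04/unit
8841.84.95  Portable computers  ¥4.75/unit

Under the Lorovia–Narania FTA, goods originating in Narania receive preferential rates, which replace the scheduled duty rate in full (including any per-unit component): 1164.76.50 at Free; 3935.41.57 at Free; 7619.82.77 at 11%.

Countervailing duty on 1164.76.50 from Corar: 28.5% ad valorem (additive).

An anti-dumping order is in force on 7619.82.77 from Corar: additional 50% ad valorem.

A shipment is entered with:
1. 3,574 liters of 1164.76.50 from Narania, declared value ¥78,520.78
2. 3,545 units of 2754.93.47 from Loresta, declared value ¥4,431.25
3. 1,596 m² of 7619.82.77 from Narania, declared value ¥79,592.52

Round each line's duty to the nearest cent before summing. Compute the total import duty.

¥14,063.82

Line 1 (1164.76.50, Narania, 3,574 liters, ¥78,520.78):
Base rate for 1164.76.50 is ¥2.48/liter.
Origin Narania qualifies under the Lorovia–Narania agreement and 1164.76.50 is covered: preferential rate Free applies instead.
The additional-duty order on 1164.76.50 targets Corar, not Narania; it does not apply.
Duty = ¥78,520.78 × 0% = ¥0.00.
Line 2 (2754.93.47, Loresta, 3,545 units, ¥4,431.25):
Base rate for 2754.93.47 is 11% + ¥1.36/unit.
Duty = ¥4,431.25 × 11% + 3,545 × ¥1.36 = ¥5,308.64.
Line 3 (7619.82.77, Narania, 1,596 m², ¥79,592.52):
Base rate for 7619.82.77 is 13%.
Origin Narania qualifies under the Lorovia–Narania agreement and 7619.82.77 is covered: preferential rate 11% applies instead.
The additional-duty order on 7619.82.77 targets Corar, not Narania; it does not apply.
Duty = ¥79,592.52 × 11% = ¥8,755.18.
Total = ¥0.00 + ¥5,308.64 + ¥8,755.18 = ¥14,063.82.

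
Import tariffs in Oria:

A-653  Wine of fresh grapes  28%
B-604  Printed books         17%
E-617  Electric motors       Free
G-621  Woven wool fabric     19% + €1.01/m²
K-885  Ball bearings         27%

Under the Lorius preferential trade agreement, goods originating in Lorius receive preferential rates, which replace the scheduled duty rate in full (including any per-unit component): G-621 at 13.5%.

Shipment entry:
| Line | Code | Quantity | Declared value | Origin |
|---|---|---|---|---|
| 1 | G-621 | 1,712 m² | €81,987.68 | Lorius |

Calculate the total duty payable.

€11,068.34

Line 1 (G-621, Lorius, 1,712 m², €81,987.68):
Base rate for G-621 is 19% + €1.01/m².
Origin Lorius qualifies under the Oria–Lorius agreement and G-621 is covered: preferential rate 13.5% applies instead.
Duty = €81,987.68 × 13.5% = €11,068.34.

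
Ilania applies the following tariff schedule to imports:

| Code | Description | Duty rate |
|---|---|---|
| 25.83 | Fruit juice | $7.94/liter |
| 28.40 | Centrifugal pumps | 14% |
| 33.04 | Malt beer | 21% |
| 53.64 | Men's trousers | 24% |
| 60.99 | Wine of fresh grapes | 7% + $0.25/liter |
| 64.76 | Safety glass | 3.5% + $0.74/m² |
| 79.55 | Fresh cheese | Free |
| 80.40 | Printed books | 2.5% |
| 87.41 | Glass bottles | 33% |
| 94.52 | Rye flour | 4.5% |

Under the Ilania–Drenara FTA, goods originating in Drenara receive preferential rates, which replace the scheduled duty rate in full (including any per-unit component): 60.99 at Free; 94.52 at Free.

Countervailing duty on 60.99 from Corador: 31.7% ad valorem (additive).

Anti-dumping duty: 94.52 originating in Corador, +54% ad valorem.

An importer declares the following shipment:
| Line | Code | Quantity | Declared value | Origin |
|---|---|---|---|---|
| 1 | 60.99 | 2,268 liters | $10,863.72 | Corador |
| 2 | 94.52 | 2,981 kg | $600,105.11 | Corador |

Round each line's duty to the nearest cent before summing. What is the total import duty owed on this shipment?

Line 1 (60.99, Corador, 2,268 liters, $10,863.72):
Base rate for 60.99 is 7% + $0.25/liter.
60.99 has an FTA preferential rate, but origin Corador is not Drenara; base rate stands.
Additional duty on 60.99 from Corador: +31.7%. Applied ad valorem rate: 7% + 31.7% = 38.7%.
Duty = $10,863.72 × 38.7% + 2,268 × $0.25 = $4,771.26.
Line 2 (94.52, Corador, 2,981 kg, $600,105.11):
Base rate for 94.52 is 4.5%.
94.52 has an FTA preferential rate, but origin Corador is not Drenara; base rate stands.
Additional duty on 94.52 from Corador: +54%. Applied ad valorem rate: 4.5% + 54% = 58.5%.
Duty = $600,105.11 × 58.5% = $351,061.49.
Total = $4,771.26 + $351,061.49 = $355,832.75.

$355,832.75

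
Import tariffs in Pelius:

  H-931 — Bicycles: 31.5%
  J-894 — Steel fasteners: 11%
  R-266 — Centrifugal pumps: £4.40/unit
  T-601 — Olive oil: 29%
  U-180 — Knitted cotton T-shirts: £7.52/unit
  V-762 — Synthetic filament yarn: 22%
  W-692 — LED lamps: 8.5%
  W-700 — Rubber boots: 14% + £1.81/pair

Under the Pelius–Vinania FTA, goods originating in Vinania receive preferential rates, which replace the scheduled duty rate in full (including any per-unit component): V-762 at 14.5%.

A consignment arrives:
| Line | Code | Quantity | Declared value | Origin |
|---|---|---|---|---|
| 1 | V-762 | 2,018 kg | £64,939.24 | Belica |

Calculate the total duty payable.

Line 1 (V-762, Belica, 2,018 kg, £64,939.24):
Base rate for V-762 is 22%.
V-762 has an FTA preferential rate, but origin Belica is not Vinania; base rate stands.
Duty = £64,939.24 × 22% = £14,286.63.

£14,286.63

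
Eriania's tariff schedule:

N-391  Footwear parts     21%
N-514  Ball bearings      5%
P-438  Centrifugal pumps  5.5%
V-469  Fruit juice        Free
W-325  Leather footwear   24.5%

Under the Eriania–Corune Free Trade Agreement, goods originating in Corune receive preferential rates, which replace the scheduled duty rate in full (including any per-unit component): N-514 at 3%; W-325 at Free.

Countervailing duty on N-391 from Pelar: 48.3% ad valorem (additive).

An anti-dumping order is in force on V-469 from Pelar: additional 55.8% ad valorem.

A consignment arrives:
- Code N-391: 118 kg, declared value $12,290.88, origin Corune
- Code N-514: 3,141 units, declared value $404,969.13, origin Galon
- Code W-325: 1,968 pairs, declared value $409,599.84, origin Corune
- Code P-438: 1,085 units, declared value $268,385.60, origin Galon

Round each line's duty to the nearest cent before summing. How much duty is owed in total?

Line 1 (N-391, Corune, 118 kg, $12,290.88):
Base rate for N-391 is 21%.
Origin Corune is the FTA partner but N-391 is not on the preference list; base rate stands.
The additional-duty order on N-391 targets Pelar, not Corune; it does not apply.
Duty = $12,290.88 × 21% = $2,581.08.
Line 2 (N-514, Galon, 3,141 units, $404,969.13):
Base rate for N-514 is 5%.
N-514 has an FTA preferential rate, but origin Galon is not Corune; base rate stands.
Duty = $404,969.13 × 5% = $20,248.46.
Line 3 (W-325, Corune, 1,968 pairs, $409,599.84):
Base rate for W-325 is 24.5%.
Origin Corune qualifies under the Eriania–Corune agreement and W-325 is covered: preferential rate Free applies instead.
Duty = $409,599.84 × 0% = $0.00.
Line 4 (P-438, Galon, 1,085 units, $268,385.60):
Base rate for P-438 is 5.5%.
Duty = $268,385.60 × 5.5% = $14,761.21.
Total = $2,581.08 + $20,248.46 + $0.00 + $14,761.21 = $37,590.75.

$37,590.75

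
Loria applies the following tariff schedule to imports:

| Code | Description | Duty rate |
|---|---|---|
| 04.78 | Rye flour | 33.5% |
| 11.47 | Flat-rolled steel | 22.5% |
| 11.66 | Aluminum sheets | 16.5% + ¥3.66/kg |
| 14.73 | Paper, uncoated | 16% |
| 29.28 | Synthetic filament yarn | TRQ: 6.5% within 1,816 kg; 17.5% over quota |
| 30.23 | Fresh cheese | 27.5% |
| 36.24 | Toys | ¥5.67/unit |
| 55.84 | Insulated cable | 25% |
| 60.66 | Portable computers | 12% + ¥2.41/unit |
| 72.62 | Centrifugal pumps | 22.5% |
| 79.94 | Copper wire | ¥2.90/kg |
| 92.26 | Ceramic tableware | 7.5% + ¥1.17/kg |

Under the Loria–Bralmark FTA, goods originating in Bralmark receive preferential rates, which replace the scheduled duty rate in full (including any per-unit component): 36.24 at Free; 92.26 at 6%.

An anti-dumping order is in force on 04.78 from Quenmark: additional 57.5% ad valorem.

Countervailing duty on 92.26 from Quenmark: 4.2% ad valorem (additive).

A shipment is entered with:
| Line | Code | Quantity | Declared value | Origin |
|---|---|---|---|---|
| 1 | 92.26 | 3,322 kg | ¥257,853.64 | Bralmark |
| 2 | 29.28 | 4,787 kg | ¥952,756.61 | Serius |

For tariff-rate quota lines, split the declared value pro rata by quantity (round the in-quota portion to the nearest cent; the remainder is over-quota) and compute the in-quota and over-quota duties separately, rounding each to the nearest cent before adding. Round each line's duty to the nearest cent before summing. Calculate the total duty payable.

Line 1 (92.26, Bralmark, 3,322 kg, ¥257,853.64):
Base rate for 92.26 is 7.5% + ¥1.17/kg.
Origin Bralmark qualifies under the Loria–Bralmark agreement and 92.26 is covered: preferential rate 6% applies instead.
The additional-duty order on 92.26 targets Quenmark, not Bralmark; it does not apply.
Duty = ¥257,853.64 × 6% = ¥15,471.22.
Line 2 (29.28, Serius, 4,787 kg, ¥952,756.61):
Code 29.28 is under a tariff-rate quota (threshold 1,816 kg). In-quota: 1,816 kg at 6.5%; over-quota: 2,971 kg at 17.5%.
Pro-rata value split: in-quota = ¥952,756.61 × 1,816/4,787 = ¥361,438.48; over-quota = ¥952,756.61 − ¥361,438.48 = ¥591,318.13.
In-quota duty = ¥361,438.48 × 6.5% = ¥23,493.50. Over-quota duty = ¥591,318.13 × 17.5% = ¥103,480.67.
Line duty = ¥23,493.50 + ¥103,480.67 = ¥126,974.17.
Total = ¥15,471.22 + ¥126,974.17 = ¥142,445.39.

¥142,445.39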